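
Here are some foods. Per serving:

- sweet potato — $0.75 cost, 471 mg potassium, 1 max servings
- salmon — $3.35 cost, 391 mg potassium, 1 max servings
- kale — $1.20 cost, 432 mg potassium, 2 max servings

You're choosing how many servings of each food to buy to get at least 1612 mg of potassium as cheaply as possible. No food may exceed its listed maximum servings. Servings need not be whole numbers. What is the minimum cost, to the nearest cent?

$5.52

Cost per mg of potassium: sweet potato $0.0016, kale $0.0028, salmon $0.0086.
Take 1 serving of sweet potato: +471.0 mg potassium for $0.75 (total $0.75, still need 1141.0 mg).
Take 2 servings of kale: +864.0 mg potassium for $2.40 (total $3.15, still need 277.0 mg).
Take 0.7084 servings of salmon: +277.0 mg potassium for $2.37 (total $5.52, still need 0.0 mg).
Greedy by cheapest-per-mg is optimal for a single linear constraint, so the minimum cost is $5.52.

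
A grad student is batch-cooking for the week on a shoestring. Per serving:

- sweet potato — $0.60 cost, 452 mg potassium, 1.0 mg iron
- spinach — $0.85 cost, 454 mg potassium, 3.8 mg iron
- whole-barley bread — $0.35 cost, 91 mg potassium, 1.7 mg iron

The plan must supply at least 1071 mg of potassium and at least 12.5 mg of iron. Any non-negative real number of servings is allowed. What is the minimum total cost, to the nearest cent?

$2.68

A basic optimal solution has at most two foods positive. Try each food alone and each pair with both targets met exactly.
sweet potato only: max(1071/452, 12.5/1.0) = 12.5 servings → $7.50.
spinach only: max(1071/454, 12.5/3.8) = 3.289 servings → $2.80.
whole-barley bread only: max(1071/91, 12.5/1.7) = 11.77 servings → $4.12.
sweet potato + spinach: intersection lies outside the first quadrant.
sweet potato + whole-barley bread with both tight: 1.009 servings and 6.76 servings → $2.97.
spinach + whole-barley bread with both tight: 1.604 servings and 3.768 servings → $2.68.
Cheapest feasible corner: $2.68.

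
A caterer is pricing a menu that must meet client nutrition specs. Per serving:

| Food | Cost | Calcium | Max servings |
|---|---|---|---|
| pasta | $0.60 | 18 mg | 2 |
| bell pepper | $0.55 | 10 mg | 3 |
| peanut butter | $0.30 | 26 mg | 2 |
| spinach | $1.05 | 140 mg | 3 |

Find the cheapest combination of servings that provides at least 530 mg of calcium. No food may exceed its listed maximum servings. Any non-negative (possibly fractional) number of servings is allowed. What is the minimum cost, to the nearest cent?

Cost per mg of calcium: spinach $0.0075, peanut butter $0.0115, pasta $0.0333, bell pepper $0.0550.
Take 3 servings of spinach: +420.0 mg calcium for $3.15 (total $3.15, still need 110.0 mg).
Take 2 servings of peanut butter: +52.0 mg calcium for $0.60 (total $3.75, still need 58.0 mg).
Take 2 servings of pasta: +36.0 mg calcium for $1.20 (total $4.95, still need 22.0 mg).
Take 2.2 servings of bell pepper: +22.0 mg calcium for $1.21 (total $6.16, still need 0.0 mg).
Greedy by cheapest-per-mg is optimal for a single linear constraint, so the minimum cost is $6.16.

$6.16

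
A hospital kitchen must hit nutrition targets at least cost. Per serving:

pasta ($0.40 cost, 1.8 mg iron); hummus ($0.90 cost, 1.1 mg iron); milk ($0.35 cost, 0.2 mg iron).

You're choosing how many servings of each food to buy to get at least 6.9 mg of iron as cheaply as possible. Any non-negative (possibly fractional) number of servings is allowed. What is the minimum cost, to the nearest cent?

Cost per mg of iron: pasta $0.2222, hummus $0.8182, milk $1.7500.
With no serving limits, use only pasta: 6.9 mg / 1.8 mg = 3.833 servings × $0.40 = $1.53.

$1.53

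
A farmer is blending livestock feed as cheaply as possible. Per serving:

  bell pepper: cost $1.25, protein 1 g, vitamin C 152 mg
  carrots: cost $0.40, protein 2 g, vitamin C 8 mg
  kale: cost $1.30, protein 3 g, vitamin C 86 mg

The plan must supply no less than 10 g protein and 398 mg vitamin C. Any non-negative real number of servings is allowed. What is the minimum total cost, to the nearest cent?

This is a tiny linear program; its minimum lies at a vertex of the feasible set. List the vertices and price them.
bell pepper only: max(10/1, 398/152) = 10 servings → $12.50.
carrots only: max(10/2, 398/8) = 49.75 servings → $19.90.
kale only: max(10/3, 398/86) = 4.628 servings → $6.02.
bell pepper + carrots with both tight: 2.419 servings and 3.791 servings → $4.54.
bell pepper + kale with both tight: 0.9027 servings and 3.032 servings → $5.07.
carrots + kale: intersection lies outside the first quadrant.
So the least-cost plan costs $4.54.

$4.54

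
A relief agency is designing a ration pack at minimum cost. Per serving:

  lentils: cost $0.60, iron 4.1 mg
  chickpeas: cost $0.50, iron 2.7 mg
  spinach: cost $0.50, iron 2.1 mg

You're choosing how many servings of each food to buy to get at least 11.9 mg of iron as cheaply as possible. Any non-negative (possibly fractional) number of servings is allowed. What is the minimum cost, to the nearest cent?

$1.74

Cost per mg of iron: lentils $0.1463, chickpeas $0.1852, spinach $0.2381.
With no serving limits, use only lentils: 11.9 mg / 4.1 mg = 2.902 servings × $0.60 = $1.74.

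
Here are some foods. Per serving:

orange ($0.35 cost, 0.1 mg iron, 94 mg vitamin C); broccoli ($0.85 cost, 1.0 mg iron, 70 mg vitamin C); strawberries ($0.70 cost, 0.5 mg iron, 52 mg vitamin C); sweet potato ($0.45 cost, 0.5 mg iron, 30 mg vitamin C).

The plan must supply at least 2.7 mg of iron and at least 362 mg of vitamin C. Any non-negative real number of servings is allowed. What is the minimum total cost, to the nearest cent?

orange only: max(2.7/0.1, 362/94) = 27 servings → $9.45.
broccoli only: max(2.7/1.0, 362/70) = 5.171 servings → $4.40.
strawberries only: max(2.7/0.5, 362/52) = 6.962 servings → $4.87.
sweet potato only: max(2.7/0.5, 362/30) = 12.07 servings → $5.43.
orange + broccoli with both tight: 1.989 servings and 2.501 servings → $2.82.
orange + strawberries with both tight: 0.9713 servings and 5.206 servings → $3.98.
orange + sweet potato with both tight: 2.273 servings and 4.945 servings → $3.02.
broccoli + strawberries: the both-tight solution has a negative serving — not a feasible corner.
broccoli + sweet potato: the both-tight solution has a negative serving — not a feasible corner.
strawberries + sweet potato: intersection lies outside the first quadrant.
The minimum over all feasible corners is $2.82.

$2.82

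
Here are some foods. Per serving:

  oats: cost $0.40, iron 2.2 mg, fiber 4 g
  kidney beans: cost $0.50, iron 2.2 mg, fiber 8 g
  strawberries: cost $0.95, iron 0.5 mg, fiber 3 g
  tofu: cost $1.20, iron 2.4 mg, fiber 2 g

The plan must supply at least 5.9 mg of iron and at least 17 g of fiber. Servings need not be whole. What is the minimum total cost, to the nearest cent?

Compare the cost at each extreme point of the feasible region.
oats only: max(5.9/2.2, 17/4) = 4.25 servings → $1.70.
kidney beans only: max(5.9/2.2, 17/8) = 2.682 servings → $1.34.
strawberries only: max(5.9/0.5, 17/3) = 11.8 servings → $11.21.
tofu only: max(5.9/2.4, 17/2) = 8.5 servings → $10.20.
oats + kidney beans with both tight: 1.114 servings and 1.568 servings → $1.23.
oats + strawberries with both tight: 2 servings and 3 servings → $3.65.
oats + tofu with both targets exact would need a negative amount; discard.
kidney beans + strawberries: intersection lies outside the first quadrant.
kidney beans + tofu with both tight: 1.959 servings and 0.6622 servings → $1.77.
strawberries + tofu with both tight: 4.677 servings and 1.484 servings → $6.22.
Cheapest feasible corner: $1.23.

$1.23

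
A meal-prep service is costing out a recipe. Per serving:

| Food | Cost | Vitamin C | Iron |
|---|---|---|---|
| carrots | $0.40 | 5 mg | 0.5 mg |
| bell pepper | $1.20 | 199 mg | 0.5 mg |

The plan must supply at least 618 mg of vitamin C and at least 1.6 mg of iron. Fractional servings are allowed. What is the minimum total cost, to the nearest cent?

Two binding constraints pin down two serving amounts, so the optimal mix uses at most two foods. The candidates are each food alone (scaled to the tighter of vitamin C/iron) and each pair with both constraints tight.
carrots only: max(618/5, 1.6/0.5) = 123.6 servings → $49.44.
bell pepper only: max(618/199, 1.6/0.5) = 3.2 servings → $3.84.
carrots + bell pepper with both tight: 0.09691 servings and 3.103 servings → $3.76.
Cheapest feasible corner: $3.76.

$3.76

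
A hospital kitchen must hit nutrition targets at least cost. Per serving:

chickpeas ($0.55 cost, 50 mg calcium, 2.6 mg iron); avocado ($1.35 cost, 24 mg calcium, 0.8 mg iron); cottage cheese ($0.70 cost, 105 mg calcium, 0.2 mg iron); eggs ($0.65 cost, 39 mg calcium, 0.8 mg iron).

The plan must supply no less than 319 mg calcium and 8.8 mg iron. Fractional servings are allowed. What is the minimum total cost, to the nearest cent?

$2.84

Check every corner: each single food scaled to meet both minima, and each pair solved so both constraints bind.
chickpeas only: max(319/50, 8.8/2.6) = 6.38 servings → $3.51.
avocado only: max(319/24, 8.8/0.8) = 13.29 servings → $17.94.
cottage cheese only: max(319/105, 8.8/0.2) = 44 servings → $30.80.
eggs only: max(319/39, 8.8/0.8) = 11 servings → $7.15.
chickpeas + avocado: the both-tight solution has a negative serving — not a feasible corner.
chickpeas + cottage cheese with both tight: 3.271 servings and 1.481 servings → $2.84.
chickpeas + eggs with both tight: 1.433 servings and 6.342 servings → $4.91.
avocado + cottage cheese with both tight: 10.86 servings and 0.5556 servings → $15.05.
avocado + eggs with both tight: 7.333 servings and 3.667 servings → $12.28.
cottage cheese + eggs: intersection lies outside the first quadrant.
Cheapest feasible corner: $2.84.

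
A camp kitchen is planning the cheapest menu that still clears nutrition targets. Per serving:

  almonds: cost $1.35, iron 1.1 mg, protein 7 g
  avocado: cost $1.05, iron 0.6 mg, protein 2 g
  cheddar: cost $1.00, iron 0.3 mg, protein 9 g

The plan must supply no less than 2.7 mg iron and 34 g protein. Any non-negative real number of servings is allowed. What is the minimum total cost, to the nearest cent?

With two linear requirements the optimum uses one or two foods; enumerate the corners.
almonds only: max(2.7/1.1, 34/7) = 4.857 servings → $6.56.
avocado only: max(2.7/0.6, 34/2) = 17 servings → $17.85.
cheddar only: max(2.7/0.3, 34/9) = 9 servings → $9.00.
almonds + avocado with both targets exact would need a negative amount; discard.
almonds + cheddar with both tight: 1.808 servings and 2.372 servings → $4.81.
avocado + cheddar with both tight: 2.938 servings and 3.125 servings → $6.21.
The minimum over all feasible corners is $4.81.

$4.81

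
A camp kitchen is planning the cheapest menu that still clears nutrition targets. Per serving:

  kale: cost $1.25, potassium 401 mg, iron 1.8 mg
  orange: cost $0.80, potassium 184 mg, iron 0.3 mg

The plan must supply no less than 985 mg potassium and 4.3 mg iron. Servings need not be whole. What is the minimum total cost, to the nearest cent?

kale only: max(985/401, 4.3/1.8) = 2.456 servings → $3.07.
orange only: max(985/184, 4.3/0.3) = 14.33 servings → $11.47.
kale + orange with both tight: 2.35 servings and 0.2309 servings → $3.12.
Cheapest feasible corner: $3.07.

$3.07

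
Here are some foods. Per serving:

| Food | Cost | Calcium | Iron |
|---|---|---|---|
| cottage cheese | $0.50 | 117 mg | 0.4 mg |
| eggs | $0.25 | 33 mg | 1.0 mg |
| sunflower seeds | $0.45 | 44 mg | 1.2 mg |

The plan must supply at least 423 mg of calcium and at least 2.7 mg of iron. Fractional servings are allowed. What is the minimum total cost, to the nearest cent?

A basic optimal solution has at most two foods positive. Try each food alone and each pair with both targets met exactly.
cottage cheese only: max(423/117, 2.7/0.4) = 6.75 servings → $3.38.
eggs only: max(423/33, 2.7/1.0) = 12.82 servings → $3.20.
sunflower seeds only: max(423/44, 2.7/1.2) = 9.614 servings → $4.33.
cottage cheese + eggs with both tight: 3.217 servings and 1.413 servings → $1.96.
cottage cheese + sunflower seeds with both tight: 3.166 servings and 1.195 servings → $2.12.
eggs + sunflower seeds: the both-tight solution has a negative serving — not a feasible corner.
Cheapest feasible corner: $1.96.

$1.96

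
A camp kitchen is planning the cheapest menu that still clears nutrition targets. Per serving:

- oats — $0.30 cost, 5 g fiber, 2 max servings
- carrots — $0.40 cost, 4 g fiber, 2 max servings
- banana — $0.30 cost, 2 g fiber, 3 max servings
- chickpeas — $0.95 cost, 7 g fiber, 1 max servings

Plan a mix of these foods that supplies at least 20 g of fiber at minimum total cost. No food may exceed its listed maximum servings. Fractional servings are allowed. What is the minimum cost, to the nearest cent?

Cost per g of fiber: oats $0.0600, carrots $0.1000, chickpeas $0.1357, banana $0.1500.
Take 2 servings of oats: +10.0 g fiber for $0.60 (total $0.60, still need 10.0 g).
Take 2 servings of carrots: +8.0 g fiber for $0.80 (total $1.40, still need 2.0 g).
Take 0.2857 servings of chickpeas: +2.0 g fiber for $0.27 (total $1.67, still need 0.0 g).
Greedy by cheapest-per-g is optimal for a single linear constraint, so the minimum cost is $1.67.

$1.67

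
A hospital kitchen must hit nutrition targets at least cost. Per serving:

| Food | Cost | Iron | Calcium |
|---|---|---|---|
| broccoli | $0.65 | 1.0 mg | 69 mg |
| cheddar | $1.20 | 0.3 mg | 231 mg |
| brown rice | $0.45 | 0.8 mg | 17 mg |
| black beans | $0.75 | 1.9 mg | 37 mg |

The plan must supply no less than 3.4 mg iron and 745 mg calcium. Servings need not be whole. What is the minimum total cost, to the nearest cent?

broccoli only: max(3.4/1.0, 745/69) = 10.8 servings → $7.02.
cheddar only: max(3.4/0.3, 745/231) = 11.33 servings → $13.60.
brown rice only: max(3.4/0.8, 745/17) = 43.82 servings → $19.72.
black beans only: max(3.4/1.9, 745/37) = 20.14 servings → $15.10.
broccoli + cheddar with both tight: 2.672 servings and 2.427 servings → $4.65.
broccoli + brown rice: the both-tight solution has a negative serving — not a feasible corner.
broccoli + black beans with both targets exact would need a negative amount; discard.
cheddar + brown rice with both tight: 2.995 servings and 3.127 servings → $5.00.
cheddar + black beans with both tight: 3.015 servings and 1.313 servings → $4.60.
brown rice + black beans: intersection lies outside the first quadrant.
So the least-cost plan costs $4.60.

$4.60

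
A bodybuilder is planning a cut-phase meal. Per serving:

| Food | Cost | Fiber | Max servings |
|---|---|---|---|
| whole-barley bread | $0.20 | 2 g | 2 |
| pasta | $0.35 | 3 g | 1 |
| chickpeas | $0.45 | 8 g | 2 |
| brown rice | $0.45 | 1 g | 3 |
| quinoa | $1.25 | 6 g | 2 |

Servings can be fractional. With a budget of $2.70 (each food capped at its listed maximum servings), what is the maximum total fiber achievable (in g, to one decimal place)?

Fiber per dollar: chickpeas 17.78, whole-barley bread 10, pasta 8.571, quinoa 4.8, brown rice 2.222.
Take 2 servings of chickpeas: spends $0.90, +16.0 g fiber (running total 16.0 g).
Take 2 servings of whole-barley bread: spends $0.40, +4.0 g fiber (running total 20.0 g).
Take 1 serving of pasta: spends $0.35, +3.0 g fiber (running total 23.0 g).
Take 0.84 servings of quinoa: spends $1.05, +5.0 g fiber (running total 28.0 g).
Filling greedily by fiber-per-dollar is optimal for one linear limit, giving 28.0 g.

28.0 g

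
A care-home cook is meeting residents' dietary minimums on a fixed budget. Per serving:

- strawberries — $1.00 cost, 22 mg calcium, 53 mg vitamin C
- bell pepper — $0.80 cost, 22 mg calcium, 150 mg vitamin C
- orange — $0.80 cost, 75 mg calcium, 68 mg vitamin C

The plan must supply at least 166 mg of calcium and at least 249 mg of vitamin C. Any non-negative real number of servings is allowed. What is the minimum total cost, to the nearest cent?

$2.20

strawberries only: max(166/22, 249/53) = 7.545 servings → $7.55.
bell pepper only: max(166/22, 249/150) = 7.545 servings → $6.04.
orange only: max(166/75, 249/68) = 3.662 servings → $2.93.
strawberries + bell pepper: intersection lies outside the first quadrant.
strawberries + orange with both tight: 2.98 servings and 1.339 servings → $4.05.
bell pepper + orange with both tight: 0.7573 servings and 1.991 servings → $2.20.
So the least-cost plan costs $2.20.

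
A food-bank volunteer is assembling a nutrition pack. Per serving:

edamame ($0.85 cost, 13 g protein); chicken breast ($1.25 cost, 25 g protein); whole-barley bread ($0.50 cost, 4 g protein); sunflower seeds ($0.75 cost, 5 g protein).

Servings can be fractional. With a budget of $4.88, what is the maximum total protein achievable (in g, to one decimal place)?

Protein per dollar: chicken breast 20, edamame 15.29, whole-barley bread 8, sunflower seeds 6.667.
With no serving limits, spend the whole cost allowance on chicken breast: $4.88 / $1.25 × 25 g = 97.6 g.

97.6 g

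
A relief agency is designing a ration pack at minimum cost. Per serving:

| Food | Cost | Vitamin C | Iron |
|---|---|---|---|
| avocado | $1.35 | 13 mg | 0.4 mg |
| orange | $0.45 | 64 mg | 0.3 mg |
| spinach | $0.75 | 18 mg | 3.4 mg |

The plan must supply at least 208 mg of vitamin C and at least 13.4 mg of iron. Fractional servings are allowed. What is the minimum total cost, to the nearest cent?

avocado only: max(208/13, 13.4/0.4) = 33.5 servings → $45.23.
orange only: max(208/64, 13.4/0.3) = 44.67 servings → $20.10.
spinach only: max(208/18, 13.4/3.4) = 11.56 servings → $8.67.
avocado + orange with both targets exact would need a negative amount; discard.
avocado + spinach with both tight: 12.59 servings and 2.459 servings → $18.85.
orange + spinach with both tight: 2.196 servings and 3.747 servings → $3.80.
Cheapest feasible corner: $3.80.

$3.80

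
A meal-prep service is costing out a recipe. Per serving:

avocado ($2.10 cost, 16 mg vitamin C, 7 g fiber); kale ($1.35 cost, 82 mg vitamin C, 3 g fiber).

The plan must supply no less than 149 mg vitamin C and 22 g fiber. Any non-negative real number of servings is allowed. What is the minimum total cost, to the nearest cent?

At the optimum either one food covers both requirements or two foods hit both targets exactly; no other combination can be cheaper.
avocado only: max(149/16, 22/7) = 9.312 servings → $19.56.
kale only: max(149/82, 22/3) = 7.333 servings → $9.90.
avocado + kale with both tight: 2.58 servings and 1.314 servings → $7.19.
The minimum over all feasible corners is $7.19.

$7.19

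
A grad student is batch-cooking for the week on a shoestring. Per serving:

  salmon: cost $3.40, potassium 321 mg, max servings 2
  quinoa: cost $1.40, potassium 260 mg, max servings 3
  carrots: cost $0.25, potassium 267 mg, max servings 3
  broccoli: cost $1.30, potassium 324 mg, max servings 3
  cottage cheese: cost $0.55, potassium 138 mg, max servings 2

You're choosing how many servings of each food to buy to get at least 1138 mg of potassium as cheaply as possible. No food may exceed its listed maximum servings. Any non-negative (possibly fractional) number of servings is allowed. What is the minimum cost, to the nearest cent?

Cost per mg of potassium: carrots $0.0009, cottage cheese $0.0040, broccoli $0.0040, quinoa $0.0054, salmon $0.0106.
Take 3 servings of carrots: +801.0 mg potassium for $0.75 (total $0.75, still need 337.0 mg).
Take 2 servings of cottage cheese: +276.0 mg potassium for $1.10 (total $1.85, still need 61.0 mg).
Take 0.1883 servings of broccoli: +61.0 mg potassium for $0.24 (total $2.09, still need 0.0 mg).
Greedy by cheapest-per-mg is optimal for a single linear constraint, so the minimum cost is $2.09.

$2.09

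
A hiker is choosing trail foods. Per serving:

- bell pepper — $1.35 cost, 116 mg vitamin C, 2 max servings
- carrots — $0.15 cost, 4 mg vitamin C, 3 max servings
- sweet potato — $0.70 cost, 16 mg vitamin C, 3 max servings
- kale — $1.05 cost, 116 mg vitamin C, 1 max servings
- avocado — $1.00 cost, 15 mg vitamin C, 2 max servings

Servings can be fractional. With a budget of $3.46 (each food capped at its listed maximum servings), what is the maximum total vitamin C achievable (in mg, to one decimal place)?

Vitamin C per dollar: kale 110.5, bell pepper 85.93, carrots 26.67, sweet potato 22.86, avocado 15.
Take 1 serving of kale: spends $1.05, +116.0 mg vitamin C (running total 116.0 mg).
Take 1.785 servings of bell pepper: spends $2.41, +207.1 mg vitamin C (running total 323.1 mg).
Greedy by best ratio exhausts the cost allowance optimally: 323.1 mg.

323.1 mg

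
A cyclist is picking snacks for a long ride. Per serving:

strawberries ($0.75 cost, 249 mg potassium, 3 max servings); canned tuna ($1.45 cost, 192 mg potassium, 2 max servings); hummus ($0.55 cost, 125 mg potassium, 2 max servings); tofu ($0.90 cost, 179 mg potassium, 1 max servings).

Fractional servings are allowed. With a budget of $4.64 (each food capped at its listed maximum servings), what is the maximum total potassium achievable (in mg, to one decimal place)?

1227.6 mg

Potassium per dollar: strawberries 332, hummus 227.3, tofu 198.9, canned tuna 132.4.
Take 3 servings of strawberries: spends $2.25, +747.0 mg potassium (running total 747.0 mg).
Take 2 servings of hummus: spends $1.10, +250.0 mg potassium (running total 997.0 mg).
Take 1 serving of tofu: spends $0.90, +179.0 mg potassium (running total 1176.0 mg).
Take 0.269 servings of canned tuna: spends $0.39, +51.6 mg potassium (running total 1227.6 mg).
Greedy by best ratio exhausts the cost allowance optimally: 1227.6 mg.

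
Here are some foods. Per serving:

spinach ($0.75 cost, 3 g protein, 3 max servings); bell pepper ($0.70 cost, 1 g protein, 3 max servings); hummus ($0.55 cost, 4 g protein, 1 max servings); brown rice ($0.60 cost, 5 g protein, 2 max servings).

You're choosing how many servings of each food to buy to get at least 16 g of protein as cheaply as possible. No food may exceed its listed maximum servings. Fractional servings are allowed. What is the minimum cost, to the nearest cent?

$2.25

Cost per g of protein: brown rice $0.1200, hummus $0.1375, spinach $0.2500, bell pepper $0.7000.
Take 2 servings of brown rice: +10.0 g protein for $1.20 (total $1.20, still need 6.0 g).
Take 1 serving of hummus: +4.0 g protein for $0.55 (total $1.75, still need 2.0 g).
Take 0.6667 servings of spinach: +2.0 g protein for $0.50 (total $2.25, still need 0.0 g).
Greedy by cheapest-per-g is optimal for a single linear constraint, so the minimum cost is $2.25.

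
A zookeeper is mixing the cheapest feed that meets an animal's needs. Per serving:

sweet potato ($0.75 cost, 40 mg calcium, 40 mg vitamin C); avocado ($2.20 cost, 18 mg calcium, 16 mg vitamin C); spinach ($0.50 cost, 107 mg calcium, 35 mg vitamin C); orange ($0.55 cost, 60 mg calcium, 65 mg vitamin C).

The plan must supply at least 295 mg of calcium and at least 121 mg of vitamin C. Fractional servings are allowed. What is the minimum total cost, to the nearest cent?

Check every corner: each single food scaled to meet both minima, and each pair solved so both constraints bind.
sweet potato only: max(295/40, 121/40) = 7.375 servings → $5.53.
avocado only: max(295/18, 121/16) = 16.39 servings → $36.06.
spinach only: max(295/107, 121/35) = 3.457 servings → $1.73.
orange only: max(295/60, 121/65) = 4.917 servings → $2.70.
sweet potato + avocado: the both-tight solution has a negative serving — not a feasible corner.
sweet potato + spinach with both tight: 0.9104 servings and 2.417 servings → $1.89.
sweet potato + orange: the both-tight solution has a negative serving — not a feasible corner.
avocado + spinach with both tight: 2.423 servings and 2.349 servings → $6.51.
avocado + orange: the both-tight solution has a negative serving — not a feasible corner.
spinach + orange with both tight: 2.454 servings and 0.5401 servings → $1.52.
So the least-cost plan costs $1.52.

$1.52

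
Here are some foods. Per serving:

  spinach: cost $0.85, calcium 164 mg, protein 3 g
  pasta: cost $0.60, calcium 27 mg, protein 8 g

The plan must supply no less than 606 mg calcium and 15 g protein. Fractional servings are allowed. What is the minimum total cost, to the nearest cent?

This is a tiny linear program; its minimum lies at a vertex of the feasible set. List the vertices and price them.
spinach only: max(606/164, 15/3) = 5 servings → $4.25.
pasta only: max(606/27, 15/8) = 22.44 servings → $13.47.
spinach + pasta with both tight: 3.609 servings and 0.5215 servings → $3.38.
Cheapest feasible corner: $3.38.

$3.38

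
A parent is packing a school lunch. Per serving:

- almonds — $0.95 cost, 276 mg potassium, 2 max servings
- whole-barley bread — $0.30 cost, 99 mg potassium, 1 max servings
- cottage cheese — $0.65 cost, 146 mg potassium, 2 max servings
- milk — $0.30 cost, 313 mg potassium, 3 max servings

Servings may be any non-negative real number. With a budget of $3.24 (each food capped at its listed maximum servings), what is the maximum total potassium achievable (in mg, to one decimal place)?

Potassium per dollar: milk 1043, whole-barley bread 330, almonds 290.5, cottage cheese 224.6.
Take 3 servings of milk: spends $0.90, +939.0 mg potassium (running total 939.0 mg).
Take 1 serving of whole-barley bread: spends $0.30, +99.0 mg potassium (running total 1038.0 mg).
Take 2 servings of almonds: spends $1.90, +552.0 mg potassium (running total 1590.0 mg).
Take 0.2154 servings of cottage cheese: spends $0.14, +31.4 mg potassium (running total 1621.4 mg).
Greedy by best ratio exhausts the cost allowance optimally: 1621.4 mg.

1621.4 mg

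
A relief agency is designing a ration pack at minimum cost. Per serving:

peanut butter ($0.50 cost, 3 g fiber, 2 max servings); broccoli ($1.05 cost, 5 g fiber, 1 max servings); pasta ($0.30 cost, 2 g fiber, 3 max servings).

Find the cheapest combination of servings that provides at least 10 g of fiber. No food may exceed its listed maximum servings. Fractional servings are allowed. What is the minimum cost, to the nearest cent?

$1.57

Cost per g of fiber: pasta $0.1500, peanut butter $0.1667, broccoli $0.2100.
Take 3 servings of pasta: +6.0 g fiber for $0.90 (total $0.90, still need 4.0 g).
Take 1.333 servings of peanut butter: +4.0 g fiber for $0.67 (total $1.57, still need 0.0 g).
Greedy by cheapest-per-g is optimal for a single linear constraint, so the minimum cost is $1.57.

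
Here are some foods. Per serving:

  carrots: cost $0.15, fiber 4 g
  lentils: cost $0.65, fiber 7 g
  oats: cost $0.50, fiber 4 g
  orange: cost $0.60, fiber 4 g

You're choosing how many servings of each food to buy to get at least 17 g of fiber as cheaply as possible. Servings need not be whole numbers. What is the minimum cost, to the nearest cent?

Cost per g of fiber: carrots $0.0375, lentils $0.0929, oats $0.1250, orange $0.1500.
With no serving limits, use only carrots: 17 g / 4 g = 4.25 servings × $0.15 = $0.64.

$0.64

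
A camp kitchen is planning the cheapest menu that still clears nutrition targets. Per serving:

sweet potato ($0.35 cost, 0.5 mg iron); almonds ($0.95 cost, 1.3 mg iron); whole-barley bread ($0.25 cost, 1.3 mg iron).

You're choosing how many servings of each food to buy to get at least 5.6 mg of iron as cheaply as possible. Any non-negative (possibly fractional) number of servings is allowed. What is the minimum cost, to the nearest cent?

Cost per mg of iron: whole-barley bread $0.1923, sweet potato $0.7000, almonds $0.7308.
With no serving limits, use only whole-barley bread: 5.6 mg / 1.3 mg = 4.308 servings × $0.25 = $1.08.

$1.08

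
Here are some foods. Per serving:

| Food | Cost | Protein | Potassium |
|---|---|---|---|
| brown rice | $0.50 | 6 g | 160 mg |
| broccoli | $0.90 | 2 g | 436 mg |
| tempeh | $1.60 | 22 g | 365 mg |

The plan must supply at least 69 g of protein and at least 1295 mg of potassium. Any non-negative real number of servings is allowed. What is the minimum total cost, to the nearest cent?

$5.18

With two linear requirements the optimum uses one or two foods; enumerate the corners.
brown rice only: max(69/6, 1295/160) = 11.5 servings → $5.75.
broccoli only: max(69/2, 1295/436) = 34.5 servings → $31.05.
tempeh only: max(69/22, 1295/365) = 3.548 servings → $5.68.
brown rice + broccoli: the both-tight solution has a negative serving — not a feasible corner.
brown rice + tempeh with both tight: 2.485 servings and 2.459 servings → $5.18.
broccoli + tempeh with both tight: 0.3729 servings and 3.102 servings → $5.30.
Cheapest feasible corner: $5.18.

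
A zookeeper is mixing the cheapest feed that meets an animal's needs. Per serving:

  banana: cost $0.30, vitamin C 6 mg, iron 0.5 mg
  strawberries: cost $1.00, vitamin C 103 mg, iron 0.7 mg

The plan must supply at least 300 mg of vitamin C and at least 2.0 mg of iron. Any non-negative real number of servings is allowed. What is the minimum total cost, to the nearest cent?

Compare the cost at each extreme point of the feasible region.
banana only: max(300/6, 2.0/0.5) = 50 servings → $15.00.
strawberries only: max(300/103, 2.0/0.7) = 2.913 servings → $2.91.
banana + strawberries with both targets exact would need a negative amount; discard.
Cheapest feasible corner: $2.91.

$2.91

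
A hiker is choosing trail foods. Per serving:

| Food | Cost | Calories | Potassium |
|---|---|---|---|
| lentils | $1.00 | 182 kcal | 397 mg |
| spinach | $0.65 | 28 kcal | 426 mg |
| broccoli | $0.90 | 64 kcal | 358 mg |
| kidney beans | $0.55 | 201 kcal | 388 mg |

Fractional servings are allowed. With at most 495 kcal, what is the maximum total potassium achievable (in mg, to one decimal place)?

Potassium per kcal: spinach 15.21, broccoli 5.594, lentils 2.181, kidney beans 1.93.
With no serving limits, spend the whole calories allowance on spinach: 495 kcal / 28 kcal × 426 mg = 7531.1 mg.

7531.1 mg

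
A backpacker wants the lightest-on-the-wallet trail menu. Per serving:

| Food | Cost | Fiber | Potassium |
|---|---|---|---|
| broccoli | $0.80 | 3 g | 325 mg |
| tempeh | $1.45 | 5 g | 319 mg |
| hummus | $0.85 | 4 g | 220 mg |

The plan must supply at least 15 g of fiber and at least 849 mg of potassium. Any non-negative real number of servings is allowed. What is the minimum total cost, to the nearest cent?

For a min-cost LP with two ≥-constraints, a basic feasible solution has at most two positive variables.
broccoli only: max(15/3, 849/325) = 5 servings → $4.00.
tempeh only: max(15/5, 849/319) = 3 servings → $4.35.
hummus only: max(15/4, 849/220) = 3.859 servings → $3.28.
broccoli + tempeh: intersection lies outside the first quadrant.
broccoli + hummus with both tight: 0.15 servings and 3.638 servings → $3.21.
tempeh + hummus with both tight: 0.5455 servings and 3.068 servings → $3.40.
The minimum over all feasible corners is $3.21.

$3.21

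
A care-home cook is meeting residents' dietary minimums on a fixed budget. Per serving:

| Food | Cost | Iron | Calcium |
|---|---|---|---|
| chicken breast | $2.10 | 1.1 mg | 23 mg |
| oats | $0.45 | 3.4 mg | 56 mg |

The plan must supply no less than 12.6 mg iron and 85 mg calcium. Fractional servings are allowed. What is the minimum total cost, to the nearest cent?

Two binding constraints pin down two serving amounts, so the optimal mix uses at most two foods. The candidates are each food alone (scaled to the tighter of iron/calcium) and each pair with both constraints tight.
chicken breast only: max(12.6/1.1, 85/23) = 11.45 servings → $24.05.
oats only: max(12.6/3.4, 85/56) = 3.706 servings → $1.67.
chicken breast + oats: intersection lies outside the first quadrant.
The minimum over all feasible corners is $1.67.

$1.67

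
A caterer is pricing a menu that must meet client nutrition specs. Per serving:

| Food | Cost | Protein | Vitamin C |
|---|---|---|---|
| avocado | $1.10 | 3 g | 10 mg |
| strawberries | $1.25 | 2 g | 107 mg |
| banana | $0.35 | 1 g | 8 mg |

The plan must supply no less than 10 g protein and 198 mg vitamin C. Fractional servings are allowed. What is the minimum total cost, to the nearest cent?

$4.21

Check every corner: each single food scaled to meet both minima, and each pair solved so both constraints bind.
avocado only: max(10/3, 198/10) = 19.8 servings → $21.78.
strawberries only: max(10/2, 198/107) = 5 servings → $6.25.
banana only: max(10/1, 198/8) = 24.75 servings → $8.66.
avocado + strawberries with both tight: 2.239 servings and 1.641 servings → $4.51.
avocado + banana: the both-tight solution has a negative serving — not a feasible corner.
strawberries + banana with both tight: 1.297 servings and 7.407 servings → $4.21.
Cheapest feasible corner: $4.21.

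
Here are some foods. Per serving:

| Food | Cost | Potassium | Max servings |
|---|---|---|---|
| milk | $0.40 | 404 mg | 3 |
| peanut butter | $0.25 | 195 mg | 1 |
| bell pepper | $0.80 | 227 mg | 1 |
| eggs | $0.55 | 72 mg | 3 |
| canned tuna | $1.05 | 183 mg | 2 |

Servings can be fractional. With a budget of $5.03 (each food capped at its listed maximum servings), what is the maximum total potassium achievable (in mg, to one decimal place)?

Potassium per dollar: milk 1010, peanut butter 780, bell pepper 283.8, canned tuna 174.3, eggs 130.9.
Take 3 servings of milk: spends $1.20, +1212.0 mg potassium (running total 1212.0 mg).
Take 1 serving of peanut butter: spends $0.25, +195.0 mg potassium (running total 1407.0 mg).
Take 1 serving of bell pepper: spends $0.80, +227.0 mg potassium (running total 1634.0 mg).
Take 2 servings of canned tuna: spends $2.10, +366.0 mg potassium (running total 2000.0 mg).
Take 1.236 servings of eggs: spends $0.68, +89.0 mg potassium (running total 2089.0 mg).
Greedy by best ratio exhausts the cost allowance optimally: 2089.0 mg.

2089.0 mg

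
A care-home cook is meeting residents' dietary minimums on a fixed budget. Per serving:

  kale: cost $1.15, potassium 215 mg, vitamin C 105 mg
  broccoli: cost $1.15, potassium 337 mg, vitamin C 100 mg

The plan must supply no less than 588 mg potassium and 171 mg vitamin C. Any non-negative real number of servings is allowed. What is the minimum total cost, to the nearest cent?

$2.01

The cheapest plan sits at a corner of the feasible region — with two constraints it uses at most two foods.
kale only: max(588/215, 171/105) = 2.735 servings → $3.15.
broccoli only: max(588/337, 171/100) = 1.745 servings → $2.01.
kale + broccoli: intersection lies outside the first quadrant.
The minimum over all feasible corners is $2.01.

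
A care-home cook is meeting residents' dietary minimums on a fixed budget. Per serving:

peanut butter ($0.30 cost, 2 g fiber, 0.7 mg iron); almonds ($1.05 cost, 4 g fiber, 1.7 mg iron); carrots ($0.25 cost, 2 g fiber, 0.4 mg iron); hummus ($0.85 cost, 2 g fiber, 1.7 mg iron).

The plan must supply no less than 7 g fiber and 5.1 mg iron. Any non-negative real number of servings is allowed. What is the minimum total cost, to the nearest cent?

Two binding constraints pin down two serving amounts, so the optimal mix uses at most two foods. The candidates are each food alone (scaled to the tighter of fiber/iron) and each pair with both constraints tight.
peanut butter only: max(7/2, 5.1/0.7) = 7.286 servings → $2.19.
almonds only: max(7/4, 5.1/1.7) = 3 servings → $3.15.
carrots only: max(7/2, 5.1/0.4) = 12.75 servings → $3.19.
hummus only: max(7/2, 5.1/1.7) = 3.5 servings → $2.98.
peanut butter + almonds with both targets exact would need a negative amount; discard.
peanut butter + carrots with both targets exact would need a negative amount; discard.
peanut butter + hummus with both tight: 0.85 servings and 2.65 servings → $2.51.
almonds + carrots: intersection lies outside the first quadrant.
almonds + hummus with both tight: 0.5 servings and 2.5 servings → $2.65.
carrots + hummus with both tight: 0.6538 servings and 2.846 servings → $2.58.
So the least-cost plan costs $2.19.

$2.19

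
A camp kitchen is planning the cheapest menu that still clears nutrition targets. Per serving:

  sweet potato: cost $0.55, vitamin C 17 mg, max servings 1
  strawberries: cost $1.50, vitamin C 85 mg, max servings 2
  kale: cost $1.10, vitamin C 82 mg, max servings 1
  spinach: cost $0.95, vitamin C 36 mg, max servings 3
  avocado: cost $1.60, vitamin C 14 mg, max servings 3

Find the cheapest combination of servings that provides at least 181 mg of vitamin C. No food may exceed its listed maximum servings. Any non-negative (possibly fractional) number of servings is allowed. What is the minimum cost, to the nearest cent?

Cost per mg of vitamin C: kale $0.0134, strawberries $0.0176, spinach $0.0264, sweet potato $0.0324, avocado $0.1143.
Take 1 serving of kale: +82.0 mg vitamin C for $1.10 (total $1.10, still need 99.0 mg).
Take 1.165 servings of strawberries: +99.0 mg vitamin C for $1.75 (total $2.85, still need 0.0 mg).
Filling from the cheapest source first is optimal under one linear minimum: $2.85.

$2.85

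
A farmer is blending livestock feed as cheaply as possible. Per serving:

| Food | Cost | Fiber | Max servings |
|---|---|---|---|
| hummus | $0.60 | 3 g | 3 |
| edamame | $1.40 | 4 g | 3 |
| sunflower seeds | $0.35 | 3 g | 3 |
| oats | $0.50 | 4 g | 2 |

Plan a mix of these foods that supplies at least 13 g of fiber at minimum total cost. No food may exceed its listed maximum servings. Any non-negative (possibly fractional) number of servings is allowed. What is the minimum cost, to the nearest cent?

$1.55

Cost per g of fiber: sunflower seeds $0.1167, oats $0.1250, hummus $0.2000, edamame $0.3500.
Take 3 servings of sunflower seeds: +9.0 g fiber for $1.05 (total $1.05, still need 4.0 g).
Take 1 serving of oats: +4.0 g fiber for $0.50 (total $1.55, still need 0.0 g).
Greedy by cheapest-per-g is optimal for a single linear constraint, so the minimum cost is $1.55.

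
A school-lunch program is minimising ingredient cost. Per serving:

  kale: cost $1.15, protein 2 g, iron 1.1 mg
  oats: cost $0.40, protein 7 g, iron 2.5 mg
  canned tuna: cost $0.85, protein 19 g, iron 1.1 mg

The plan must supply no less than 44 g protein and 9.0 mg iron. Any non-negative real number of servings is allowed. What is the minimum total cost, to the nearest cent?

At the optimum either one food covers both requirements or two foods hit both targets exactly; no other combination can be cheaper.
kale only: max(44/2, 9.0/1.1) = 22 servings → $25.30.
oats only: max(44/7, 9.0/2.5) = 6.286 servings → $2.51.
canned tuna only: max(44/19, 9.0/1.1) = 8.182 servings → $6.95.
kale + oats: intersection lies outside the first quadrant.
kale + canned tuna with both tight: 6.556 servings and 1.626 servings → $8.92.
oats + canned tuna with both tight: 3.08 servings and 1.181 servings → $2.24.
So the least-cost plan costs $2.24.

$2.24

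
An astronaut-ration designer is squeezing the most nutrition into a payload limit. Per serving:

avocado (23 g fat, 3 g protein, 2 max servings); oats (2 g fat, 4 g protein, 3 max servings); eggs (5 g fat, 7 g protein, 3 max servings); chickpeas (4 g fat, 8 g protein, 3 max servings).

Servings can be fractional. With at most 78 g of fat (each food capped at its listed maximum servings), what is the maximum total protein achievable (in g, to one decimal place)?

Protein per g fat: oats 2, chickpeas 2, eggs 1.4, avocado 0.1304.
Take 3 servings of oats: uses 6 g fat, +12.0 g protein (running total 12.0 g).
Take 3 servings of chickpeas: uses 12 g fat, +24.0 g protein (running total 36.0 g).
Take 3 servings of eggs: uses 15 g fat, +21.0 g protein (running total 57.0 g).
Take 1.957 servings of avocado: uses 45 g fat, +5.9 g protein (running total 62.9 g).
Filling greedily by protein-per-g fat is optimal for one linear limit, giving 62.9 g.

62.9 g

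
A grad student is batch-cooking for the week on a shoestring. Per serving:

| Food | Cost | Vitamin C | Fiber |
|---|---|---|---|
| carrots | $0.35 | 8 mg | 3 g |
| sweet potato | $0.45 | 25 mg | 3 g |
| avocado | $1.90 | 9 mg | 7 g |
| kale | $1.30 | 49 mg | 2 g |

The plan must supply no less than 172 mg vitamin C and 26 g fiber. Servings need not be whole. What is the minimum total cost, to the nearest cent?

$3.64

For a min-cost LP with two ≥-constraints, a basic feasible solution has at most two positive variables.
carrots only: max(172/8, 26/3) = 21.5 servings → $7.53.
sweet potato only: max(172/25, 26/3) = 8.667 servings → $3.90.
avocado only: max(172/9, 26/7) = 19.11 servings → $36.31.
kale only: max(172/49, 26/2) = 13 servings → $16.90.
carrots + sweet potato with both tight: 2.627 servings and 6.039 servings → $3.64.
carrots + avocado: intersection lies outside the first quadrant.
carrots + kale with both tight: 7.099 servings and 2.351 servings → $5.54.
sweet potato + avocado with both tight: 6.554 servings and 0.9054 servings → $4.67.
sweet potato + kale: the both-tight solution has a negative serving — not a feasible corner.
avocado + kale with both tight: 2.862 servings and 2.985 servings → $9.32.
So the least-cost plan costs $3.64.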